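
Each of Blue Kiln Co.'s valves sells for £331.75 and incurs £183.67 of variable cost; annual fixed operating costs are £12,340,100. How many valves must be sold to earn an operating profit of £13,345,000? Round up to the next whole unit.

Contribution margin per unit = £331.75 − £183.67 = £148.08.
Required volume = (fixed costs + target profit) ÷ CM = (£12,340,100 + £13,345,000) ÷ £148.08 = 173,454.21, so 173,455 valves.

173,455 valves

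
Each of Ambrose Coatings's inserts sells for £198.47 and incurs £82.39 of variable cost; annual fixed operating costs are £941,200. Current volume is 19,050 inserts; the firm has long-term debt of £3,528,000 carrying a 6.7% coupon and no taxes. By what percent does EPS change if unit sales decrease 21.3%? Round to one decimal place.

Contribution at this volume is 19,050 × £116.08 = £2,211,324.00.
Operating income = contribution − fixed costs = £2,211,324.00 − £941,200 = £1,270,124.00.
After interest of £236,376.00, pre-tax earnings = £1,033,748.00.
Degree of combined leverage = contribution ÷ (EBIT − I) = £2,211,324.00 ÷ £1,033,748.00 = 2.1391.
%ΔEPS = DCL × %ΔSales = 2.1391 × -21.3% = -45.6%.

-45.6%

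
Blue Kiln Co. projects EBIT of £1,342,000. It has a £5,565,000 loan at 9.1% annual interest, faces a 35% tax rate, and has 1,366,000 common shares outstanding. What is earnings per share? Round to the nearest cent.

£0.40

Pre-tax income = £1,342,000 − £506,415.00 = £835,585.00.
Net income = £835,585.00 × (1 − 0.35) = £543,130.25.
EPS = £543,130.25 ÷ 1,366,000 = £0.40.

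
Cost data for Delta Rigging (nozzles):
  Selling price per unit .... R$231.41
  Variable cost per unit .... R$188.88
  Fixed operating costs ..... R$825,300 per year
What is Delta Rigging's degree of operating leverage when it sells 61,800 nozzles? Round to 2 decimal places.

At 61,800 units, contribution = 61,800 × R$42.53 = R$2,628,354.00.
Subtracting fixed costs: EBIT = R$2,628,354.00 − R$825,300 = R$1,803,054.00.
So DOL = total CM / EBIT = R$2,628,354.00 / R$1,803,054.00 = 1.4577.

1.46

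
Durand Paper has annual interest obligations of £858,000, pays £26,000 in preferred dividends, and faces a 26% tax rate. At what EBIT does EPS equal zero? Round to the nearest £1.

£893,135

Preferred dividends are paid after tax, so their pre-tax equivalent is £26,000 ÷ (1 − 0.26) = £35,135.14.
Financial break-even EBIT = interest + D_p ÷ (1 − t) = £858,000 + £35,135.14 = £893,135.14.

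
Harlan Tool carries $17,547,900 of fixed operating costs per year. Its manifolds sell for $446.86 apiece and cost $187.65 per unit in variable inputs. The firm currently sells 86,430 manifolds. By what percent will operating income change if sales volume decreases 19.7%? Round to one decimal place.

Contribution at this volume is 86,430 × $259.21 = $22,403,520.30.
Subtracting fixed costs: EBIT = $22,403,520.30 − $17,547,900 = $4,855,620.30.
So DOL = total CM / EBIT = $22,403,520.30 / $4,855,620.30 = 4.6139.
So EBIT moves 4.6139 × (-19.7%) = -90.9%.

-90.9%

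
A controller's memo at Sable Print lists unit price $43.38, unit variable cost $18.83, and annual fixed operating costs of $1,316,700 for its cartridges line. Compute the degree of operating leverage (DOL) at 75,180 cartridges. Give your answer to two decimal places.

3.49

At 75,180 units, contribution = 75,180 × $24.55 = $1,845,669.00.
EBIT = $1,845,669.00 − $1,316,700 = $528,969.00.
DOL = contribution ÷ EBIT = $1,845,669.00 ÷ $528,969.00 = 3.4892.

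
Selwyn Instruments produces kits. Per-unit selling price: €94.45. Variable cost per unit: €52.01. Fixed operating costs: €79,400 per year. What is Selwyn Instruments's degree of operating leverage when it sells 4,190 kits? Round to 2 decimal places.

1.81

At 4,190 units, contribution = 4,190 × €42.44 = €177,823.60.
Operating income = contribution − fixed costs = €177,823.60 − €79,400 = €98,423.60.
DOL = contribution ÷ EBIT = €177,823.60 ÷ €98,423.60 = 1.8067.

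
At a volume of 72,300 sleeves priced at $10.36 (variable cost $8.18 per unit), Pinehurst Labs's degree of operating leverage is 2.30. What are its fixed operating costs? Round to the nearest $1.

$89,086

At 72,300 units, contribution = 72,300 × $2.18 = $157,614.00.
DOL = contribution / EBIT, so EBIT = $157,614.00 / 2.30 = $68,527.83.
Fixed costs = CM − EBIT = $157,614.00 − $68,527.83 = $89,086.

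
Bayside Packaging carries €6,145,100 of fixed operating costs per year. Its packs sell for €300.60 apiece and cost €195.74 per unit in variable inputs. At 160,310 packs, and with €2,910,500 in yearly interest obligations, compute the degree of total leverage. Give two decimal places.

2.17

Total contribution margin = 160,310 × €104.86 = €16,810,106.60.
EBIT = €16,810,106.60 − €6,145,100 = €10,665,006.60. Interest = €2,910,500.00, so EBIT − I = €7,754,506.60.
DCL = contribution ÷ (EBIT − I) = €16,810,106.60 ÷ €7,754,506.60 = 2.1678.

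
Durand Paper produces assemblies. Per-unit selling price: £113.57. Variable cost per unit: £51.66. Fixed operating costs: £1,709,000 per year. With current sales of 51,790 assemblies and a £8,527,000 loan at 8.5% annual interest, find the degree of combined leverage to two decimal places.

At 51,790 units, contribution = 51,790 × £61.91 = £3,206,318.90.
Operating income = contribution − fixed costs = £3,206,318.90 − £1,709,000 = £1,497,318.90. Interest = £724,795.00, so EBIT − I = £772,523.90.
DCL = contribution ÷ (EBIT − I) = £3,206,318.90 ÷ £772,523.90 = 4.1504.

4.15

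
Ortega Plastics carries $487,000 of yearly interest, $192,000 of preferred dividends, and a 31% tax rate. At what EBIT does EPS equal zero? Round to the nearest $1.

Grossing the preferred dividend up to pre-tax terms: $192,000 / (1 − 0.31) = $278,260.87.
EPS = 0 when EBIT covers interest plus the pre-tax preferred burden: $487,000 + $278,260.87 = $765,260.87.

$765,261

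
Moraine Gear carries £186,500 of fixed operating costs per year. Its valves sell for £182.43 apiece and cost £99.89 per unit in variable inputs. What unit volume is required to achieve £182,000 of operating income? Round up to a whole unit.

4,465 valves

Unit CM = price − variable cost = £182.43 − £99.89 = £82.54.
Need Q such that Q × £82.54 − £186,500 = £182,000, i.e. Q = £368,500 / £82.54 = 4,464.50 → 4,465.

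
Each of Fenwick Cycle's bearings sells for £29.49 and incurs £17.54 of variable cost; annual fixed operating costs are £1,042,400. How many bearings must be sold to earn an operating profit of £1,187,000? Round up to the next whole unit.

186,561 bearings

Each unit contributes £29.49 − £17.54 = £11.95.
Required volume = (fixed costs + target profit) ÷ CM = (£1,042,400 + £1,187,000) ÷ £11.95 = 186,560.67, so 186,561 bearings.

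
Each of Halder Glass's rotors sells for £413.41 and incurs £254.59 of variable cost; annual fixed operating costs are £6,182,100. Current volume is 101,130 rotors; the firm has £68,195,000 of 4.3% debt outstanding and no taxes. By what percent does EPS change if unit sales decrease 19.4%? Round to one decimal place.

-44.9%

Total contribution margin = 101,130 × £158.82 = £16,061,466.60.
EBIT = £16,061,466.60 − £6,182,100 = £9,879,366.60.
After interest of £2,932,385.00, pre-tax earnings = £6,946,981.60.
DCL = total CM / (EBIT − I) = £16,061,466.60 / £6,946,981.60 = 2.3120.
%ΔEPS = DCL × %ΔSales = 2.3120 × -19.4% = -44.9%.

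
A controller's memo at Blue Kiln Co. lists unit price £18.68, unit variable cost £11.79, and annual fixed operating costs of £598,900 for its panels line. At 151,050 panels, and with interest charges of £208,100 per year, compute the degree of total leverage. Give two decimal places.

At 151,050 units, contribution = 151,050 × £6.89 = £1,040,734.50.
Subtracting fixed costs: EBIT = £1,040,734.50 − £598,900 = £441,834.50. Interest = £208,100.00, so EBIT − I = £233,734.50.
DCL = contribution ÷ (EBIT − I) = £1,040,734.50 ÷ £233,734.50 = 4.4526.

4.45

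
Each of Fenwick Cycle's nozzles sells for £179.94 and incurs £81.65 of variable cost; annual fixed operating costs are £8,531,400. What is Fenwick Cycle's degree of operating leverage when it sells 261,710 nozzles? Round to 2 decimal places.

Total contribution margin = 261,710 × £98.29 = £25,723,475.90.
Subtracting fixed costs: EBIT = £25,723,475.90 − £8,531,400 = £17,192,075.90.
Degree of operating leverage = £25,723,475.90 / £17,192,075.90 = 1.4962.

1.50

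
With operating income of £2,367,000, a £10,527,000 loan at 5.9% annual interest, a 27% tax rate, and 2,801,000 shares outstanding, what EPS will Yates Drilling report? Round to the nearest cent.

Pre-tax income = £2,367,000 − £621,093.00 = £1,745,907.00.
After tax at 27%: net income = £1,745,907.00 × 0.73 = £1,274,512.11.
EPS = £1,274,512.11 ÷ 2,801,000 = £0.46.

£0.46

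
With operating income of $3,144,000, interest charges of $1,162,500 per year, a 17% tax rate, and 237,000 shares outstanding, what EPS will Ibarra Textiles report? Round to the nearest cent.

Pre-tax income = $3,144,000 − $1,162,500.00 = $1,981,500.00.
Net income = $1,981,500.00 × (1 − 0.17) = $1,644,645.00.
EPS = $1,644,645.00 ÷ 237,000 = $6.94.

$6.94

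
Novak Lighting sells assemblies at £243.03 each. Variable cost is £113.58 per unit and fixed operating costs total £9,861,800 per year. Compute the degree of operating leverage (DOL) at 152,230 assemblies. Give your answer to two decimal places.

At 152,230 units, contribution = 152,230 × £129.45 = £19,706,173.50.
EBIT = £19,706,173.50 − £9,861,800 = £9,844,373.50.
DOL = contribution ÷ EBIT = £19,706,173.50 ÷ £9,844,373.50 = 2.0018.

2.00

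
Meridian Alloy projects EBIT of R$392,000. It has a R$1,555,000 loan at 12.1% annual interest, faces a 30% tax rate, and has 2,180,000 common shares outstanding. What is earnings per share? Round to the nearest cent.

R$0.07

Pre-tax income = R$392,000 − R$188,155.00 = R$203,845.00.
Net income = R$203,845.00 × (1 − 0.30) = R$142,691.50.
EPS = R$142,691.50 ÷ 2,180,000 = R$0.07.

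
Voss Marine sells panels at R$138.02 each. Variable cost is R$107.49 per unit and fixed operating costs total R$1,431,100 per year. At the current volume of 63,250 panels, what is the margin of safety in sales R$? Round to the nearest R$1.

Each unit contributes R$138.02 − R$107.49 = R$30.53. Break-even units = R$1,431,100 ÷ R$30.53 = 46,875.20; break-even revenue = 46,875.20 × R$138.02 = R$6,469,715.75.
Current sales = 63,250 × R$138.02 = R$8,729,765.00.
Margin of safety = R$8,729,765.00 − R$6,469,715.75 = R$2,260,049.

R$2,260,049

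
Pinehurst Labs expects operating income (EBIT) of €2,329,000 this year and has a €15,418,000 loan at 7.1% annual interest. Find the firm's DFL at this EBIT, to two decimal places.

Annual interest charges come to €1,094,678.00.
Degree of financial leverage = EBIT / (EBIT − interest) = €2,329,000 / €1,234,322.00 = 1.8869.

1.89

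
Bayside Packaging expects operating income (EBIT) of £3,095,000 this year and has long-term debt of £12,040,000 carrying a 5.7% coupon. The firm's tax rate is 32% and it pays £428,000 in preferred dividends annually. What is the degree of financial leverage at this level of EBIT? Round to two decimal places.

1.74

Annual interest charges come to £686,280.00.
Pre-tax preferred-dividend burden = £428,000 ÷ (1 − 0.32) = £629,411.76.
DFL = EBIT ÷ [EBIT − I − D_p/(1−t)] = £3,095,000 ÷ [£3,095,000 − £686,280.00 − £629,411.76] = £3,095,000 ÷ £1,779,308.24 = 1.7394.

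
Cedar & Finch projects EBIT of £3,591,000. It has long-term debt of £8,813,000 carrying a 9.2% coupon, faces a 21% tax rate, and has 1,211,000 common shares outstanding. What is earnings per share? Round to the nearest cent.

£1.81

Pre-tax income = £3,591,000 − £810,796.00 = £2,780,204.00.
Net income = £2,780,204.00 × (1 − 0.21) = £2,196,361.16.
EPS = £2,196,361.16 ÷ 1,211,000 = £1.81.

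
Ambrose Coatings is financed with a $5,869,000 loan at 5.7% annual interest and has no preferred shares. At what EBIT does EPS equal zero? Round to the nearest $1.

Annual interest = 5.7% × $5,869,000 = $334,533.00.
Without preferred stock the financial break-even is simply EBIT = interest = $334,533.00.

$334,533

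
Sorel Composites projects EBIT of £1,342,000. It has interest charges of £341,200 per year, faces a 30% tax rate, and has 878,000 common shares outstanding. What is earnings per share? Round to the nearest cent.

£0.80

Interest = £341,200.00, so EBT = £1,342,000 − £341,200.00 = £1,000,800.00.
After tax at 30%: net income = £1,000,800.00 × 0.70 = £700,560.00.
Per share: £700,560.00 / 878,000 shares = £0.80.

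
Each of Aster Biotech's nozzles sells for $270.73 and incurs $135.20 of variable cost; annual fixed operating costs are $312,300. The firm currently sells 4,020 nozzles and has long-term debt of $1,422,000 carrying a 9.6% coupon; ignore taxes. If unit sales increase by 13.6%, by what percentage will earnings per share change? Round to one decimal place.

Total contribution margin = 4,020 × $135.53 = $544,830.60.
Subtracting fixed costs: EBIT = $544,830.60 − $312,300 = $232,530.60.
Interest = $136,512.00, so EBIT − I = $96,018.60.
Degree of combined leverage = contribution ÷ (EBIT − I) = $544,830.60 ÷ $96,018.60 = 5.6742.
%ΔEPS = DCL × %ΔSales = 5.6742 × +13.6% = +77.2%.

+77.2%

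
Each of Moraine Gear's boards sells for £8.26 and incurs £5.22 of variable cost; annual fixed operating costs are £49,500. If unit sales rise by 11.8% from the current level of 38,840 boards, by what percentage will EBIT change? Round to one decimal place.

+20.3%

At 38,840 units, contribution = 38,840 × £3.04 = £118,073.60.
EBIT = £118,073.60 − £49,500 = £68,573.60.
So DOL = total CM / EBIT = £118,073.60 / £68,573.60 = 1.7219.
So EBIT moves 1.7219 × (+11.8%) = +20.3%.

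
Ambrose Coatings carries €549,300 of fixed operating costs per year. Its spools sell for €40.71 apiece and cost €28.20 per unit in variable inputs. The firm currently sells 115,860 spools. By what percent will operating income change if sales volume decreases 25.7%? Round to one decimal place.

Contribution at this volume is 115,860 × €12.51 = €1,449,408.60.
EBIT = €1,449,408.60 − €549,300 = €900,108.60.
DOL = contribution ÷ EBIT = €1,449,408.60 ÷ €900,108.60 = 1.6103.
Operating income changes by 1.6103 × -25.7% = -41.4%.

-41.4%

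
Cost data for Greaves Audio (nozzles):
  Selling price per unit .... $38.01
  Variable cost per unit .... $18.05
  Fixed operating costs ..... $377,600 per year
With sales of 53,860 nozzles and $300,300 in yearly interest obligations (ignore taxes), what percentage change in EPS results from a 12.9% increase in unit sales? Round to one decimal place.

Contribution at this volume is 53,860 × $19.96 = $1,075,045.60.
Operating income = contribution − fixed costs = $1,075,045.60 − $377,600 = $697,445.60.
After interest of $300,300.00, pre-tax earnings = $397,145.60.
Degree of combined leverage = contribution ÷ (EBIT − I) = $1,075,045.60 ÷ $397,145.60 = 2.7069.
%ΔEPS = DCL × %ΔSales = 2.7069 × +12.9% = +34.9%.

+34.9%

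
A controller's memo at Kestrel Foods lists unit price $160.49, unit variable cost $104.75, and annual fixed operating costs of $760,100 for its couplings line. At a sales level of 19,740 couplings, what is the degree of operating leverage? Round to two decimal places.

At 19,740 units, contribution = 19,740 × $55.74 = $1,100,307.60.
Subtracting fixed costs: EBIT = $1,100,307.60 − $760,100 = $340,207.60.
Degree of operating leverage = $1,100,307.60 / $340,207.60 = 3.2342.

3.23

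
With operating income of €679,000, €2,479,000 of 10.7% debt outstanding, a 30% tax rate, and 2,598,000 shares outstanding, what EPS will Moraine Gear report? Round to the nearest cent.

€0.11

Pre-tax income = €679,000 − €265,253.00 = €413,747.00.
After tax at 30%: net income = €413,747.00 × 0.70 = €289,622.90.
Per share: €289,622.90 / 2,598,000 shares = €0.11.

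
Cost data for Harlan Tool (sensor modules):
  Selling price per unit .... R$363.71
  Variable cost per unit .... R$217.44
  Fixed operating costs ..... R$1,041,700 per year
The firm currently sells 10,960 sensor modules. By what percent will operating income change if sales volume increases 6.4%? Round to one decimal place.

+18.3%

At 10,960 units, contribution = 10,960 × R$146.27 = R$1,603,119.20.
EBIT = R$1,603,119.20 − R$1,041,700 = R$561,419.20.
Degree of operating leverage = R$1,603,119.20 / R$561,419.20 = 2.8555.
So EBIT moves 2.8555 × (+6.4%) = +18.3%.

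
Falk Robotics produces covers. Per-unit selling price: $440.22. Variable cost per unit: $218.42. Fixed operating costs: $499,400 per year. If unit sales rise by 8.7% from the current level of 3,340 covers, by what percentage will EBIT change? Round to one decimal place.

+26.7%

At 3,340 units, contribution = 3,340 × $221.80 = $740,812.00.
Subtracting fixed costs: EBIT = $740,812.00 − $499,400 = $241,412.00.
DOL = contribution ÷ EBIT = $740,812.00 ÷ $241,412.00 = 3.0687.
Operating income changes by 3.0687 × +8.7% = +26.7%.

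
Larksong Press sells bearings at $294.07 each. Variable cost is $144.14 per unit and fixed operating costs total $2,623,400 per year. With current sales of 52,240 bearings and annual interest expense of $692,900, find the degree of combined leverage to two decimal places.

1.73

Total contribution margin = 52,240 × $149.93 = $7,832,343.20.
Subtracting fixed costs: EBIT = $7,832,343.20 − $2,623,400 = $5,208,943.20. Interest = $692,900.00, so EBIT − I = $4,516,043.20.
DCL = contribution ÷ (EBIT − I) = $7,832,343.20 ÷ $4,516,043.20 = 1.7343.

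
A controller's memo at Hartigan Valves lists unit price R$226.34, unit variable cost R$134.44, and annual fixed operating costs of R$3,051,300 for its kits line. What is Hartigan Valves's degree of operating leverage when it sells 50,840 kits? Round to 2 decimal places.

At 50,840 units, contribution = 50,840 × R$91.90 = R$4,672,196.00.
Operating income = contribution − fixed costs = R$4,672,196.00 − R$3,051,300 = R$1,620,896.00.
DOL = contribution ÷ EBIT = R$4,672,196.00 ÷ R$1,620,896.00 = 2.8825.

2.88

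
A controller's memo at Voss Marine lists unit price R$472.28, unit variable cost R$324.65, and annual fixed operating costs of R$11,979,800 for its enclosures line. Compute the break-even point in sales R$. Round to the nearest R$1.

CM per unit = R$472.28 − R$324.65 = R$147.63; CM ratio = R$147.63 / R$472.28 = 0.3126.
Break-even revenue = fixed costs × price ÷ CM = R$11,979,800 × R$472.28 ÷ R$147.63 = R$38,324,324.

R$38,324,324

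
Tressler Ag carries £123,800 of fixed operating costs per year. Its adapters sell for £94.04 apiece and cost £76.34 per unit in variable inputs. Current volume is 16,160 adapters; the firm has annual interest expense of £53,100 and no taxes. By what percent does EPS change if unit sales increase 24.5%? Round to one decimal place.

+64.2%

At 16,160 units, contribution = 16,160 × £17.70 = £286,032.00.
EBIT = £286,032.00 − £123,800 = £162,232.00.
After interest of £53,100.00, pre-tax earnings = £109,132.00.
DCL = total CM / (EBIT − I) = £286,032.00 / £109,132.00 = 2.6210.
%ΔEPS = DCL × %ΔSales = 2.6210 × +24.5% = +64.2%.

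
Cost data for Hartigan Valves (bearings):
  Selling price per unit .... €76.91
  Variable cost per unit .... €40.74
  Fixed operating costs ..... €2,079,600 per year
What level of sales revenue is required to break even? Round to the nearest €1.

€4,421,953

CM per unit = €76.91 − €40.74 = €36.17; CM ratio = €36.17 / €76.91 = 0.4703.
Break-even revenue = fixed costs × price ÷ CM = €2,079,600 × €76.91 ÷ €36.17 = €4,421,953.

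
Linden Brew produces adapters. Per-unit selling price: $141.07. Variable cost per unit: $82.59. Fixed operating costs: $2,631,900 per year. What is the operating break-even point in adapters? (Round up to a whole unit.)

45,006 adapters

Each unit contributes $141.07 − $82.59 = $58.48.
Break-even volume = fixed costs ÷ CM per unit = $2,631,900 ÷ $58.48 = 45,005.13, so 45,006 adapters.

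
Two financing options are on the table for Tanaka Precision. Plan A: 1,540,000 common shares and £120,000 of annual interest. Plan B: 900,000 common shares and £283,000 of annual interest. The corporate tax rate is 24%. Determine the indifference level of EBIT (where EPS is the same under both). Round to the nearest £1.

£512,219

Set EPS_A = EPS_B: (EBIT − £120,000)(1 − 0.24) ÷ 1,540,000 = (EBIT − £283,000)(1 − 0.24) ÷ 900,000.
The (1 − t) factor cancels: (EBIT − 120,000) × 900,000 = (EBIT − 283,000) × 1,540,000.
EBIT × (1,540,000 − 900,000) = 283,000 × 1,540,000 − 120,000 × 900,000 = 327,820,000,000, so EBIT = 327,820,000,000 ÷ 640,000 = 512,218.75.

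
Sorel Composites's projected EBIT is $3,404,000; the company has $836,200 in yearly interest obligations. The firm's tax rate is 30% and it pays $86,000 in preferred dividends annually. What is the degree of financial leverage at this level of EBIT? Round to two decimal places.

Annual interest charges come to $836,200.00.
Pre-tax preferred-dividend burden = $86,000 ÷ (1 − 0.30) = $122,857.14.
DFL = EBIT ÷ [EBIT − I − D_p/(1−t)] = $3,404,000 ÷ [$3,404,000 − $836,200.00 − $122,857.14] = $3,404,000 ÷ $2,444,942.86 = 1.3923.

1.39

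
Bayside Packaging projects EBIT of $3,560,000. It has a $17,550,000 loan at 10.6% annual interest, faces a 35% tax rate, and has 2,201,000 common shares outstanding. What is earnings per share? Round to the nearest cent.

Interest = $1,860,300.00, so EBT = $3,560,000 − $1,860,300.00 = $1,699,700.00.
Net income = $1,699,700.00 × (1 − 0.35) = $1,104,805.00.
EPS = $1,104,805.00 ÷ 2,201,000 = $0.50.

$0.50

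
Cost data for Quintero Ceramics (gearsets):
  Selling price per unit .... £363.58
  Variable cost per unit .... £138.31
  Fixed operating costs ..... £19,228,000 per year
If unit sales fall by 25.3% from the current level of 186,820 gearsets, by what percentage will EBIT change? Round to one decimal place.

At 186,820 units, contribution = 186,820 × £225.27 = £42,084,941.40.
Subtracting fixed costs: EBIT = £42,084,941.40 − £19,228,000 = £22,856,941.40.
Degree of operating leverage = £42,084,941.40 / £22,856,941.40 = 1.8412.
Operating income changes by 1.8412 × -25.3% = -46.6%.

-46.6%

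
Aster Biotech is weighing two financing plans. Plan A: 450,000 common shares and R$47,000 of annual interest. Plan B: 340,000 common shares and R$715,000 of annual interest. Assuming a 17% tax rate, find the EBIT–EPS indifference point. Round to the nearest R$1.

At indifference, (EBIT − 47,000)(1 − t)/450,000 = (EBIT − 715,000)(1 − t)/340,000.
The (1 − t) factor cancels: (EBIT − 47,000) × 340,000 = (EBIT − 715,000) × 450,000.
Solving, EBIT = (715,000·450,000 − 47,000·340,000) / (450,000 − 340,000) = 305,770,000,000 / 110,000 = 2,779,727.27.

R$2,779,727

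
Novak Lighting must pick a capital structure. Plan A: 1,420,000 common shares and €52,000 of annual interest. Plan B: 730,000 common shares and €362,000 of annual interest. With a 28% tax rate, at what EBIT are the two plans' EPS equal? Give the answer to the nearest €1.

€689,971

Set EPS_A = EPS_B: (EBIT − €52,000)(1 − 0.28) ÷ 1,420,000 = (EBIT − €362,000)(1 − 0.28) ÷ 730,000.
Cancelling (1 − t) and cross-multiplying: 730,000·(EBIT − 52,000) = 1,420,000·(EBIT − 362,000).
Solving, EBIT = (362,000·1,420,000 − 52,000·730,000) / (1,420,000 − 730,000) = 476,080,000,000 / 690,000 = 689,971.01.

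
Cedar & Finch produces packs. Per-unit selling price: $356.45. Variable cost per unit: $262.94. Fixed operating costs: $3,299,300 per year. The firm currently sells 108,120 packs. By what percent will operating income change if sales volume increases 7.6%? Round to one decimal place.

At 108,120 units, contribution = 108,120 × $93.51 = $10,110,301.20.
Operating income = contribution − fixed costs = $10,110,301.20 − $3,299,300 = $6,811,001.20.
DOL = contribution ÷ EBIT = $10,110,301.20 ÷ $6,811,001.20 = 1.4844.
Operating income changes by 1.4844 × +7.6% = +11.3%.

+11.3%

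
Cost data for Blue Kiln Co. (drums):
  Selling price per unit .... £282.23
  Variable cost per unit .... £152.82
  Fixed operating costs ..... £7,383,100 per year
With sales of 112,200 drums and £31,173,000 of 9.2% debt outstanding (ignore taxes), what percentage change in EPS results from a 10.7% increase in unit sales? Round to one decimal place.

Total contribution margin = 112,200 × £129.41 = £14,519,802.00.
Subtracting fixed costs: EBIT = £14,519,802.00 − £7,383,100 = £7,136,702.00.
After interest of £2,867,916.00, pre-tax earnings = £4,268,786.00.
DCL = total CM / (EBIT − I) = £14,519,802.00 / £4,268,786.00 = 3.4014.
EPS therefore changes by 3.4014 × (+10.7%) = +36.4%.

+36.4%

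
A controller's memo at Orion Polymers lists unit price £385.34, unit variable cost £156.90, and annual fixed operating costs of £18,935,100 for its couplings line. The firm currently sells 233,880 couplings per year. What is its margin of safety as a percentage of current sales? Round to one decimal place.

Contribution margin per unit = £385.34 − £156.90 = £228.44. Break-even units = £18,935,100 ÷ £228.44 = 82,888.72; break-even revenue = 82,888.72 × £385.34 = £31,940,340.72.
Actual sales revenue = 233,880 × £385.34 = £90,123,319.20.
Margin of safety = (£90,123,319.20 − £31,940,340.72) ÷ £90,123,319.20 = 64.6%.

64.6%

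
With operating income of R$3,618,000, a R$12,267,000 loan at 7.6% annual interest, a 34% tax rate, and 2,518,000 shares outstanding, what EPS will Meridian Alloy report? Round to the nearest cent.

Interest = R$932,292.00, so EBT = R$3,618,000 − R$932,292.00 = R$2,685,708.00.
After tax at 34%: net income = R$2,685,708.00 × 0.66 = R$1,772,567.28.
Per share: R$1,772,567.28 / 2,518,000 shares = R$0.70.

R$0.70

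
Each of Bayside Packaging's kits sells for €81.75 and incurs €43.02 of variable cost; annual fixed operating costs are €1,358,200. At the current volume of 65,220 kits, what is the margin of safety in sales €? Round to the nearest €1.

€2,464,891

Contribution margin per unit = €81.75 − €43.02 = €38.73. Break-even units = €1,358,200 ÷ €38.73 = 35,068.42; break-even revenue = 35,068.42 × €81.75 = €2,866,843.53.
Current sales = 65,220 × €81.75 = €5,331,735.00.
Margin of safety = €5,331,735.00 − €2,866,843.53 = €2,464,891.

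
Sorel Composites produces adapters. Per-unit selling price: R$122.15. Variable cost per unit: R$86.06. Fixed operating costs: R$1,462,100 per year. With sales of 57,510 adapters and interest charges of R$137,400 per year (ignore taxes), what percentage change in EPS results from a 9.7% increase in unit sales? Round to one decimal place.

+42.3%

At 57,510 units, contribution = 57,510 × R$36.09 = R$2,075,535.90.
Subtracting fixed costs: EBIT = R$2,075,535.90 − R$1,462,100 = R$613,435.90.
After interest of R$137,400.00, pre-tax earnings = R$476,035.90.
DCL = total CM / (EBIT − I) = R$2,075,535.90 / R$476,035.90 = 4.3600.
EPS therefore changes by 4.3600 × (+9.7%) = +42.3%.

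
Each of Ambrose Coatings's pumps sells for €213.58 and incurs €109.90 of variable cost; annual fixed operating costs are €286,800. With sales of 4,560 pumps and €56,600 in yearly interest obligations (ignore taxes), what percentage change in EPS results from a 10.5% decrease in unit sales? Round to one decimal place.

At 4,560 units, contribution = 4,560 × €103.68 = €472,780.80.
Subtracting fixed costs: EBIT = €472,780.80 − €286,800 = €185,980.80.
After interest of €56,600.00, pre-tax earnings = €129,380.80.
Degree of combined leverage = contribution ÷ (EBIT − I) = €472,780.80 ÷ €129,380.80 = 3.6542.
%ΔEPS = DCL × %ΔSales = 3.6542 × -10.5% = -38.4%.

-38.4%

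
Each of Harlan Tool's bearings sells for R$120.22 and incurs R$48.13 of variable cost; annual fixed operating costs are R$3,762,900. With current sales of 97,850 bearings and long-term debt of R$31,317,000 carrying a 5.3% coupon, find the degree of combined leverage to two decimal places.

Total contribution margin = 97,850 × R$72.09 = R$7,054,006.50.
Subtracting fixed costs: EBIT = R$7,054,006.50 − R$3,762,900 = R$3,291,106.50. Interest = R$1,659,801.00, so EBIT − I = R$1,631,305.50.
DCL = contribution ÷ (EBIT − I) = R$7,054,006.50 ÷ R$1,631,305.50 = 4.3241.

4.32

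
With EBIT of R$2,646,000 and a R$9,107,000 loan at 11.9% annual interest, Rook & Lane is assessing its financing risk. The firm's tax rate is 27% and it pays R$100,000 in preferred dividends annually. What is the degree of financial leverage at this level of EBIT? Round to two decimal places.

1.86

Annual interest charges come to R$1,083,733.00.
Preferred dividends grossed up pre-tax: R$100,000 / (1 − 0.27) = R$136,986.30.
DFL = EBIT ÷ [EBIT − I − D_p/(1−t)] = R$2,646,000 ÷ [R$2,646,000 − R$1,083,733.00 − R$136,986.30] = R$2,646,000 ÷ R$1,425,280.70 = 1.8565.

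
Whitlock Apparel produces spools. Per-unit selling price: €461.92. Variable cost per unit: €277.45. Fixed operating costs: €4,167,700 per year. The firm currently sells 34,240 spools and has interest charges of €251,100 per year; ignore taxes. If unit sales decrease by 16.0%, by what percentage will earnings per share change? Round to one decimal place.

-53.3%

Total contribution margin = 34,240 × €184.47 = €6,316,252.80.
Subtracting fixed costs: EBIT = €6,316,252.80 − €4,167,700 = €2,148,552.80.
Interest = €251,100.00, so EBIT − I = €1,897,452.80.
DCL = total CM / (EBIT − I) = €6,316,252.80 / €1,897,452.80 = 3.3288.
%ΔEPS = DCL × %ΔSales = 3.3288 × -16.0% = -53.3%.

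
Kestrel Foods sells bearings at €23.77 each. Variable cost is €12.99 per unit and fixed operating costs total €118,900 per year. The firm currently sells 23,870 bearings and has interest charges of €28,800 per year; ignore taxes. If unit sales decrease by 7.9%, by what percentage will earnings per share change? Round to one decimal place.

Total contribution margin = 23,870 × €10.78 = €257,318.60.
Operating income = contribution − fixed costs = €257,318.60 − €118,900 = €138,418.60.
Interest = €28,800.00, so EBIT − I = €109,618.60.
DCL = total CM / (EBIT − I) = €257,318.60 / €109,618.60 = 2.3474.
%ΔEPS = DCL × %ΔSales = 2.3474 × -7.9% = -18.5%.

-18.5%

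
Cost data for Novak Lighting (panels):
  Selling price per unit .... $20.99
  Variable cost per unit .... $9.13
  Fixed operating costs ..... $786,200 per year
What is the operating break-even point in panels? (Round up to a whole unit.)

Contribution margin per unit = $20.99 − $9.13 = $11.86.
Units to break even: $786,200 ÷ $11.86 = 66,290.05, rounded up to 66,291.

66,291 panels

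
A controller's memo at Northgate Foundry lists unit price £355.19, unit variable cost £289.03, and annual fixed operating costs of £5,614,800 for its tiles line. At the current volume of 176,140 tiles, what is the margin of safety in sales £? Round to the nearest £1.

£32,419,261

Unit CM = price − variable cost = £355.19 − £289.03 = £66.16. Break-even units = £5,614,800 ÷ £66.16 = 84,866.99; break-even revenue = 84,866.99 × £355.19 = £30,143,905.86.
Current sales = 176,140 × £355.19 = £62,563,166.60.
Margin of safety = £62,563,166.60 − £30,143,905.86 = £32,419,261.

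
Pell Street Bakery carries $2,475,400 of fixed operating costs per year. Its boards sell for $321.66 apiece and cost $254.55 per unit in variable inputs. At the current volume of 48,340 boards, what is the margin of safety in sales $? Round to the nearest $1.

Each unit contributes $321.66 − $254.55 = $67.11. Break-even units = $2,475,400 ÷ $67.11 = 36,885.71; break-even revenue = 36,885.71 × $321.66 = $11,864,657.49.
Current sales = 48,340 × $321.66 = $15,549,044.40.
Margin of safety = $15,549,044.40 − $11,864,657.49 = $3,684,387.

$3,684,387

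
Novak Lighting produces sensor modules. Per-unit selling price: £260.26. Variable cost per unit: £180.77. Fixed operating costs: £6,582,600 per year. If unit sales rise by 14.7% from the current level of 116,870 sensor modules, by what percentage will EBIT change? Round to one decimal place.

Total contribution margin = 116,870 × £79.49 = £9,289,996.30.
Operating income = contribution − fixed costs = £9,289,996.30 − £6,582,600 = £2,707,396.30.
DOL = contribution ÷ EBIT = £9,289,996.30 ÷ £2,707,396.30 = 3.4313.
%ΔEBIT = DOL × %ΔSales = 3.4313 × +14.7% = +50.4%.

+50.4%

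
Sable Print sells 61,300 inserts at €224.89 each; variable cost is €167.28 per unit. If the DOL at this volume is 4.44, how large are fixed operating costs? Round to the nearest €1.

€2,736,112

At 61,300 units, contribution = 61,300 × €57.61 = €3,531,493.00.
Since DOL = CM ÷ EBIT, EBIT = €3,531,493.00 ÷ 4.44 = €795,381.31.
And FC = contribution − EBIT = €3,531,493.00 − €795,381.31 = €2,736,112.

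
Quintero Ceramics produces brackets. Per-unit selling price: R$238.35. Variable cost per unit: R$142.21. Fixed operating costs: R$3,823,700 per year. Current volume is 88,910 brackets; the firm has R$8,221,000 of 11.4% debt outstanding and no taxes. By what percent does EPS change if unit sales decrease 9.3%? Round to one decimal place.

-21.0%

At 88,910 units, contribution = 88,910 × R$96.14 = R$8,547,807.40.
Operating income = contribution − fixed costs = R$8,547,807.40 − R$3,823,700 = R$4,724,107.40.
After interest of R$937,194.00, pre-tax earnings = R$3,786,913.40.
Degree of combined leverage = contribution ÷ (EBIT − I) = R$8,547,807.40 ÷ R$3,786,913.40 = 2.2572.
%ΔEPS = DCL × %ΔSales = 2.2572 × -9.3% = -21.0%.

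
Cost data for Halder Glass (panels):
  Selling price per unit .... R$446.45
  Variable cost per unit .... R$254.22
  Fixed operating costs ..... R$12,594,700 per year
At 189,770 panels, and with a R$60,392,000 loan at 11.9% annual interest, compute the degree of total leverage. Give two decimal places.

2.18

Contribution at this volume is 189,770 × R$192.23 = R$36,479,487.10.
Operating income = contribution − fixed costs = R$36,479,487.10 − R$12,594,700 = R$23,884,787.10. Interest = R$7,186,648.00, so EBIT − I = R$16,698,139.10.
DCL = contribution ÷ (EBIT − I) = R$36,479,487.10 ÷ R$16,698,139.10 = 2.1846.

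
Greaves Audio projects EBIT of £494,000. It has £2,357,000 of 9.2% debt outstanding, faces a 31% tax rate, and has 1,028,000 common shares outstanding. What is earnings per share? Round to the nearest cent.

Interest = £216,844.00, so EBT = £494,000 − £216,844.00 = £277,156.00.
Net income = £277,156.00 × (1 − 0.31) = £191,237.64.
EPS = £191,237.64 ÷ 1,028,000 = £0.19.

£0.19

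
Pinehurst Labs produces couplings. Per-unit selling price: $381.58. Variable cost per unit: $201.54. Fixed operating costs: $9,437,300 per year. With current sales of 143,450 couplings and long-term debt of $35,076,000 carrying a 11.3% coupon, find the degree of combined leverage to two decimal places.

2.08

Contribution at this volume is 143,450 × $180.04 = $25,826,738.00.
Operating income = contribution − fixed costs = $25,826,738.00 − $9,437,300 = $16,389,438.00. Interest = $3,963,588.00.
DOL = $25,826,738.00 ÷ $16,389,438.00 = 1.5758; DFL = $16,389,438.00 ÷ $12,425,850.00 = 1.3190.
Combined leverage = 1.5758 × 1.3190 = 2.0785.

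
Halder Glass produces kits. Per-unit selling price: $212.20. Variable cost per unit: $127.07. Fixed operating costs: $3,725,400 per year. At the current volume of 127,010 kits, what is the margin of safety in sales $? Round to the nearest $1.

Contribution margin per unit = $212.20 − $127.07 = $85.13. Break-even units = $3,725,400 ÷ $85.13 = 43,761.31; break-even revenue = 43,761.31 × $212.20 = $9,286,149.18.
Current sales = 127,010 × $212.20 = $26,951,522.00.
Margin of safety = $26,951,522.00 − $9,286,149.18 = $17,665,373.

$17,665,373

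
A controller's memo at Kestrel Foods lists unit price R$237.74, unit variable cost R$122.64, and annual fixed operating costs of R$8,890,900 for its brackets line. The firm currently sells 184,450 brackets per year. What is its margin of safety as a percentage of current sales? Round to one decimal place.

58.1%

Unit CM = price − variable cost = R$237.74 − R$122.64 = R$115.10. Break-even units = R$8,890,900 ÷ R$115.10 = 77,245.00; break-even revenue = 77,245.00 × R$237.74 = R$18,364,227.33.
Current sales = 184,450 × R$237.74 = R$43,851,143.00.
Margin of safety = (R$43,851,143.00 − R$18,364,227.33) ÷ R$43,851,143.00 = 58.1%.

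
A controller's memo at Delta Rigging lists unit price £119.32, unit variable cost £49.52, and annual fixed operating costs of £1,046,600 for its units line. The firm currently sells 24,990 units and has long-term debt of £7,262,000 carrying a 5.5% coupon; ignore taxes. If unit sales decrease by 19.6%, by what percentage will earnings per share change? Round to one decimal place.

-114.6%

Contribution at this volume is 24,990 × £69.80 = £1,744,302.00.
Operating income = contribution − fixed costs = £1,744,302.00 − £1,046,600 = £697,702.00.
Interest = £399,410.00, so EBIT − I = £298,292.00.
Degree of combined leverage = contribution ÷ (EBIT − I) = £1,744,302.00 ÷ £298,292.00 = 5.8476.
%ΔEPS = DCL × %ΔSales = 5.8476 × -19.6% = -114.6%.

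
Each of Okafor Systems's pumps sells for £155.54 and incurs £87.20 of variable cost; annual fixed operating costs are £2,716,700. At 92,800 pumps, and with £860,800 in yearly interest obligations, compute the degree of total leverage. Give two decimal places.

Contribution at this volume is 92,800 × £68.34 = £6,341,952.00.
EBIT = £6,341,952.00 − £2,716,700 = £3,625,252.00. Interest = £860,800.00.
DOL = £6,341,952.00 ÷ £3,625,252.00 = 1.7494; DFL = £3,625,252.00 ÷ £2,764,452.00 = 1.3114.
Combined leverage = 1.7494 × 1.3114 = 2.2942.

2.29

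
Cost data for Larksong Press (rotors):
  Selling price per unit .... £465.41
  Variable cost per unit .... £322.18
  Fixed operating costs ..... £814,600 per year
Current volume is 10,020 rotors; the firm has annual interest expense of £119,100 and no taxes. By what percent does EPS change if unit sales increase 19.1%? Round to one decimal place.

+54.7%

Total contribution margin = 10,020 × £143.23 = £1,435,164.60.
Operating income = contribution − fixed costs = £1,435,164.60 − £814,600 = £620,564.60.
Interest = £119,100.00, so EBIT − I = £501,464.60.
Degree of combined leverage = contribution ÷ (EBIT − I) = £1,435,164.60 ÷ £501,464.60 = 2.8619.
EPS therefore changes by 2.8619 × (+19.1%) = +54.7%.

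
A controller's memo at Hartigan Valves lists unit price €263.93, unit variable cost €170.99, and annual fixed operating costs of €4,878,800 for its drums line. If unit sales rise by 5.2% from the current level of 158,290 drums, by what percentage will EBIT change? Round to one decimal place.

At 158,290 units, contribution = 158,290 × €92.94 = €14,711,472.60.
Operating income = contribution − fixed costs = €14,711,472.60 − €4,878,800 = €9,832,672.60.
So DOL = total CM / EBIT = €14,711,472.60 / €9,832,672.60 = 1.4962.
So EBIT moves 1.4962 × (+5.2%) = +7.8%.

+7.8%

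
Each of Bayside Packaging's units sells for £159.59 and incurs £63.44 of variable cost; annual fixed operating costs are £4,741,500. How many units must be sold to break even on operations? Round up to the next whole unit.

Contribution margin per unit = £159.59 − £63.44 = £96.15.
Break-even Q = £4,741,500 / £96.15 = 49,313.57 → 49,314 units.

49,314 units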